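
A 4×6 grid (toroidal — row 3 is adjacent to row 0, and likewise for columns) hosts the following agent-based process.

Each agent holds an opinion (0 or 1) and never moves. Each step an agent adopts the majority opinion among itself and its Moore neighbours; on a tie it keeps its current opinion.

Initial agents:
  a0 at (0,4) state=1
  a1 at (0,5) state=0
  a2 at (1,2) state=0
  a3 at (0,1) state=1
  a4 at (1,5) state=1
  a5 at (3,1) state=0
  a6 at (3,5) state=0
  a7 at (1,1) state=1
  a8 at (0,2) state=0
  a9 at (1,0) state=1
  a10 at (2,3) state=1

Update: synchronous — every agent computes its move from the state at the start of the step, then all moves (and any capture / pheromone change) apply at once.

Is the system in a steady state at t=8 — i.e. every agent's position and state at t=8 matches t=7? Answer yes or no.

yes

t=1: a0@(0,4):1 a1@(0,5):1 a2@(1,2):1 a3@(0,1):1 a4@(1,5):1 a5@(3,1):0 a6@(3,5):0 a7@(1,1):1 a8@(0,2):0 a9@(1,0):1 a10@(2,3):1
t=2: a0@(0,4):1 a1@(0,5):1 a2@(1,2):1 a3@(0,1):1 a4@(1,5):1 a5@(3,1):0 a6@(3,5):1 a7@(1,1):1 a8@(0,2):1 a9@(1,0):1 a10@(2,3):1
t=3: a0@(0,4):1 a1@(0,5):1 a2@(1,2):1 a3@(0,1):1 a4@(1,5):1 a5@(3,1):1 a6@(3,5):1 a7@(1,1):1 a8@(0,2):1 a9@(1,0):1 a10@(2,3):1
t=4: (unchanged — steady state)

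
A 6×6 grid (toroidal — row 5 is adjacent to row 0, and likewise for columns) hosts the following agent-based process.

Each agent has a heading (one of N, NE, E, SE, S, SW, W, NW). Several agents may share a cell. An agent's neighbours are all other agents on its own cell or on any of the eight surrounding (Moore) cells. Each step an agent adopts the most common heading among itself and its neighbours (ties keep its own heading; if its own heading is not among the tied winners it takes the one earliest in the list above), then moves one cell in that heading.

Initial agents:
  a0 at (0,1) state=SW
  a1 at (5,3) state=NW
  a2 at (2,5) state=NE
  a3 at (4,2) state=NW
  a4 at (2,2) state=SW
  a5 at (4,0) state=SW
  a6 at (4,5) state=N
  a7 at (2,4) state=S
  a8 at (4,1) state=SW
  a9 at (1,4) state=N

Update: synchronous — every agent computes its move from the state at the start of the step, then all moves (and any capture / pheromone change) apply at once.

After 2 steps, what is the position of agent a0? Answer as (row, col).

t=1: a0@(1,0):SW a1@(4,2):NW a2@(1,0):NE a3@(3,1):NW a4@(3,1):SW a5@(5,5):SW a6@(3,5):N a7@(3,4):S a8@(5,0):SW a9@(0,4):N
t=2: a0@(2,5):SW a1@(3,1):NW a2@(0,1):NE a3@(2,0):NW a4@(2,0):NW a5@(0,4):SW a6@(2,5):N a7@(4,4):S a8@(0,5):SW a9@(5,4):N

(2, 5)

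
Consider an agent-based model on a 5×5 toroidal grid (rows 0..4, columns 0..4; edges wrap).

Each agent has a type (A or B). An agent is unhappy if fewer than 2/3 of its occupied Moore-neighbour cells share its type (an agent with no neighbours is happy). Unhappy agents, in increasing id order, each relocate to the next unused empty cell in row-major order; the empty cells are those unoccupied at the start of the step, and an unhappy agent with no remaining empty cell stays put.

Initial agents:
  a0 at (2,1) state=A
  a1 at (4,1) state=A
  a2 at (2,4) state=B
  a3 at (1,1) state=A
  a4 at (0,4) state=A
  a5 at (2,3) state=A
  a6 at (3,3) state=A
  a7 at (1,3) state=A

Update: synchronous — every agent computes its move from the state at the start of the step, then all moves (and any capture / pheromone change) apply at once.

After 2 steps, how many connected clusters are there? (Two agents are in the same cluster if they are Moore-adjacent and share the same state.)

2

t=1: a0@(2,1):A a1@(4,1):A a2@(0,0):B a3@(1,1):A a4@(0,4):A a5@(2,3):A a6@(0,1):A a7@(1,3):A
t=2: a0@(2,1):A a1@(0,2):A a2@(0,3):B a3@(1,1):A a4@(1,0):A a5@(2,3):A a6@(0,1):A a7@(1,3):A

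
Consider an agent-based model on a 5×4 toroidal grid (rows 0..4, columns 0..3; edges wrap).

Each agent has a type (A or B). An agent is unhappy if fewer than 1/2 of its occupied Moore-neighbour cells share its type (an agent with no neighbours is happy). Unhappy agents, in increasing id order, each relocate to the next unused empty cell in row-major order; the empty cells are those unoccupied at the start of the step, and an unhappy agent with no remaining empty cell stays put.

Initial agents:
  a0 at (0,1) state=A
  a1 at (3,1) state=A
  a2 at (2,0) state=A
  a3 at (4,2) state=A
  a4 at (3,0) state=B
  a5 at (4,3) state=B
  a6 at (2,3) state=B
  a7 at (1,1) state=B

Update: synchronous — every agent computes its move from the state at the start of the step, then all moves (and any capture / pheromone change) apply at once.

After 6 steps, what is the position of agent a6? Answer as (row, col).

(2, 3)

t=1: a0@(0,1):A a1@(3,1):A a2@(0,0):A a3@(4,2):A a4@(3,0):B a5@(4,3):B a6@(2,3):B a7@(0,2):B
t=2: a0@(0,1):A a1@(3,1):A a2@(0,0):A a3@(4,2):A a4@(3,0):B a5@(4,3):B a6@(2,3):B a7@(0,3):B
t=3: a0@(0,1):A a1@(3,1):A a2@(0,2):A a3@(4,2):A a4@(3,0):B a5@(4,3):B a6@(2,3):B a7@(1,0):B
t=4: a0@(0,1):A a1@(3,1):A a2@(0,2):A a3@(4,2):A a4@(3,0):B a5@(0,0):B a6@(2,3):B a7@(1,0):B
t=5: (unchanged — steady state)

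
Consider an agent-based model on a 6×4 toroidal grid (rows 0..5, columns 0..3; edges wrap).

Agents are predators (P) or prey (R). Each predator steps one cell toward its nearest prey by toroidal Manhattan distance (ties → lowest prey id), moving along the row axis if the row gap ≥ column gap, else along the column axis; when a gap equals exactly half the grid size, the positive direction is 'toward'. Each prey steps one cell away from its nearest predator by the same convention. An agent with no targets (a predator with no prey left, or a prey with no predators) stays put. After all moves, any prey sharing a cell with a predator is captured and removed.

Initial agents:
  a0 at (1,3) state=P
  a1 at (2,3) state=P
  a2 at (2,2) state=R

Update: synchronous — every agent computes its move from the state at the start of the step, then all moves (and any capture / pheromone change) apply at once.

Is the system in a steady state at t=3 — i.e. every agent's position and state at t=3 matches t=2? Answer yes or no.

t=1: a0@(2,3):P a1@(2,2):P a2@(2,1):R
t=2: a0@(2,0):P a1@(2,1):P
t=3: (unchanged — steady state)

yes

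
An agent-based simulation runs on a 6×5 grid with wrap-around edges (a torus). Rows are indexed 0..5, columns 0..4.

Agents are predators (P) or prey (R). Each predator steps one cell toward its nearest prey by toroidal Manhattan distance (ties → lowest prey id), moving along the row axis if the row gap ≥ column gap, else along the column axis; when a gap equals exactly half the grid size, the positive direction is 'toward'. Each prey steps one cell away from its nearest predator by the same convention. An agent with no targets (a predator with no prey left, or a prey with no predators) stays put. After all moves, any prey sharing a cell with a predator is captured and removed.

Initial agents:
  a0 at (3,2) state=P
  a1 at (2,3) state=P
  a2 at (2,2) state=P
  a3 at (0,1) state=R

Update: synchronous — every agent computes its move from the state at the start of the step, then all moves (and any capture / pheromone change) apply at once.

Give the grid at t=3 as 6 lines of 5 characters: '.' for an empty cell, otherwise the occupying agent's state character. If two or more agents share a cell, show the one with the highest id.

RPP..
.....
.....
.....
.....
.....

t=1: a0@(4,2):P a1@(1,3):P a2@(1,2):P a3@(5,1):R
t=2: a0@(5,2):P a1@(0,3):P a2@(0,2):P a3@(0,1):R
t=3: a0@(0,2):P a1@(0,2):P a2@(0,1):P a3@(0,0):R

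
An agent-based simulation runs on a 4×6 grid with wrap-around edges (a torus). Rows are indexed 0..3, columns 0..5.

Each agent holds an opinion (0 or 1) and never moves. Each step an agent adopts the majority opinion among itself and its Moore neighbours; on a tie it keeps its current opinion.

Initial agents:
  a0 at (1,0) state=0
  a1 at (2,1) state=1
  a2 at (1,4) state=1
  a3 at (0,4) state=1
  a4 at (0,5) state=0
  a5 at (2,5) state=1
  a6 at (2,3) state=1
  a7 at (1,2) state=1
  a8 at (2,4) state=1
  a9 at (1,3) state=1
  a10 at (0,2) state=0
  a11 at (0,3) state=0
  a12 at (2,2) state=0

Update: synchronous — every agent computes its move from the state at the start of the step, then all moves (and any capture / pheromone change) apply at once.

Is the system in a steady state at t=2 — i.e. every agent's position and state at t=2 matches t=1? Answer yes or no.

no

t=1: a0@(1,0):0 a1@(2,1):1 a2@(1,4):1 a3@(0,4):1 a4@(0,5):0 a5@(2,5):1 a6@(2,3):1 a7@(1,2):1 a8@(2,4):1 a9@(1,3):1 a10@(0,2):0 a11@(0,3):1 a12@(2,2):1
t=2: a0@(1,0):0 a1@(2,1):1 a2@(1,4):1 a3@(0,4):1 a4@(0,5):0 a5@(2,5):1 a6@(2,3):1 a7@(1,2):1 a8@(2,4):1 a9@(1,3):1 a10@(0,2):1 a11@(0,3):1 a12@(2,2):1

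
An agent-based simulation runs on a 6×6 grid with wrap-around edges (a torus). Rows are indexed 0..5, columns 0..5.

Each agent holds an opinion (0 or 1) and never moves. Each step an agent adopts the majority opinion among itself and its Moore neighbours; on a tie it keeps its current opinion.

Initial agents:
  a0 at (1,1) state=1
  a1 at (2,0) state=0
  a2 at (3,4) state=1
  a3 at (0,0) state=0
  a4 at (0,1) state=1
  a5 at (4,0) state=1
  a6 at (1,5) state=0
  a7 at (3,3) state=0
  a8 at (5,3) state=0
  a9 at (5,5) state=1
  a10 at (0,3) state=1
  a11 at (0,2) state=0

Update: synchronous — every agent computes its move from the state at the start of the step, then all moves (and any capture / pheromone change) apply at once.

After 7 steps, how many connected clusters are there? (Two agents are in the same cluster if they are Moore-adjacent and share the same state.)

5

t=1: a0@(1,1):0 a1@(2,0):0 a2@(3,4):1 a3@(0,0):1 a4@(0,1):1 a5@(4,0):1 a6@(1,5):0 a7@(3,3):0 a8@(5,3):0 a9@(5,5):1 a10@(0,3):0 a11@(0,2):1
t=2: a0@(1,1):1 a1@(2,0):0 a2@(3,4):1 a3@(0,0):1 a4@(0,1):1 a5@(4,0):1 a6@(1,5):0 a7@(3,3):0 a8@(5,3):0 a9@(5,5):1 a10@(0,3):0 a11@(0,2):0
t=3: (unchanged — steady state)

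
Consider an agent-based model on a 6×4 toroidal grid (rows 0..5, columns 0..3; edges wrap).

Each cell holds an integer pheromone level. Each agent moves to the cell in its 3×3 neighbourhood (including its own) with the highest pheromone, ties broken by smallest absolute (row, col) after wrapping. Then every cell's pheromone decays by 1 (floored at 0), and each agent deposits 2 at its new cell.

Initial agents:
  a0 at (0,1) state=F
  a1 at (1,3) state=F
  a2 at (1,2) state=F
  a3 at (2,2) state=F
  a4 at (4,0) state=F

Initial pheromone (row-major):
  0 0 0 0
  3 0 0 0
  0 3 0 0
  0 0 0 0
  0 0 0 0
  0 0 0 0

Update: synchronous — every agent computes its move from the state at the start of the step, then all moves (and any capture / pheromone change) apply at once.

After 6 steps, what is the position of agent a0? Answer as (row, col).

t=1: a0@(1,0) a1@(1,0) a2@(2,1) a3@(2,1) a4@(3,0) | pheromone: 0 0 0 0 / 6 0 0 0 / 0 6 0 0 / 2 0 0 0 / 0 0 0 0 / 0 0 0 0
t=2: a0@(1,0) a1@(1,0) a2@(1,0) a3@(1,0) a4@(2,1) | pheromone: 0 0 0 0 / 13 0 0 0 / 0 7 0 0 / 1 0 0 0 / 0 0 0 0 / 0 0 0 0
t=3: a0@(1,0) a1@(1,0) a2@(1,0) a3@(1,0) a4@(1,0) | pheromone: 0 0 0 0 / 22 0 0 0 / 0 6 0 0 / 0 0 0 0 / 0 0 0 0 / 0 0 0 0
t=4: a0@(1,0) a1@(1,0) a2@(1,0) a3@(1,0) a4@(1,0) | pheromone: 0 0 0 0 / 31 0 0 0 / 0 5 0 0 / 0 0 0 0 / 0 0 0 0 / 0 0 0 0
t=5: a0@(1,0) a1@(1,0) a2@(1,0) a3@(1,0) a4@(1,0) | pheromone: 0 0 0 0 / 40 0 0 0 / 0 4 0 0 / 0 0 0 0 / 0 0 0 0 / 0 0 0 0
t=6: a0@(1,0) a1@(1,0) a2@(1,0) a3@(1,0) a4@(1,0) | pheromone: 0 0 0 0 / 49 0 0 0 / 0 3 0 0 / 0 0 0 0 / 0 0 0 0 / 0 0 0 0

(1, 0)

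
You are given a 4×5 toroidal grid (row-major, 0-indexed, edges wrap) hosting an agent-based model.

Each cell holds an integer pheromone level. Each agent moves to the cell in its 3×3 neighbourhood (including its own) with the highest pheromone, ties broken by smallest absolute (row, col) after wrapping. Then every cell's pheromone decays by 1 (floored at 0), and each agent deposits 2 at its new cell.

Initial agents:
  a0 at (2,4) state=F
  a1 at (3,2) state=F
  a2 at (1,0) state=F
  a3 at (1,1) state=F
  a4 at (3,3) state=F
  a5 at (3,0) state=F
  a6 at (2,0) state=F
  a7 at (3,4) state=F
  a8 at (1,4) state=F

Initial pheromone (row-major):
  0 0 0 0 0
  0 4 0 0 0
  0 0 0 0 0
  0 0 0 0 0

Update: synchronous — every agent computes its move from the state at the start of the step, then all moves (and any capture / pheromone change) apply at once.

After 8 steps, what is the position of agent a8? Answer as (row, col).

t=1: a0@(1,0) a1@(0,1) a2@(1,1) a3@(1,1) a4@(0,2) a5@(0,0) a6@(1,1) a7@(0,0) a8@(0,0) | pheromone: 6 2 2 0 0 / 2 9 0 0 0 / 0 0 0 0 0 / 0 0 0 0 0
t=2: a0@(1,1) a1@(1,1) a2@(1,1) a3@(1,1) a4@(1,1) a5@(1,1) a6@(1,1) a7@(1,1) a8@(1,1) | pheromone: 5 1 1 0 0 / 1 26 0 0 0 / 0 0 0 0 0 / 0 0 0 0 0
t=3: a0@(1,1) a1@(1,1) a2@(1,1) a3@(1,1) a4@(1,1) a5@(1,1) a6@(1,1) a7@(1,1) a8@(1,1) | pheromone: 4 0 0 0 0 / 0 43 0 0 0 / 0 0 0 0 0 / 0 0 0 0 0
t=4: a0@(1,1) a1@(1,1) a2@(1,1) a3@(1,1) a4@(1,1) a5@(1,1) a6@(1,1) a7@(1,1) a8@(1,1) | pheromone: 3 0 0 0 0 / 0 60 0 0 0 / 0 0 0 0 0 / 0 0 0 0 0
t=5: a0@(1,1) a1@(1,1) a2@(1,1) a3@(1,1) a4@(1,1) a5@(1,1) a6@(1,1) a7@(1,1) a8@(1,1) | pheromone: 2 0 0 0 0 / 0 77 0 0 0 / 0 0 0 0 0 / 0 0 0 0 0
t=6: a0@(1,1) a1@(1,1) a2@(1,1) a3@(1,1) a4@(1,1) a5@(1,1) a6@(1,1) a7@(1,1) a8@(1,1) | pheromone: 1 0 0 0 0 / 0 94 0 0 0 / 0 0 0 0 0 / 0 0 0 0 0
t=7: a0@(1,1) a1@(1,1) a2@(1,1) a3@(1,1) a4@(1,1) a5@(1,1) a6@(1,1) a7@(1,1) a8@(1,1) | pheromone: 0 0 0 0 0 / 0 111 0 0 0 / 0 0 0 0 0 / 0 0 0 0 0
t=8: a0@(1,1) a1@(1,1) a2@(1,1) a3@(1,1) a4@(1,1) a5@(1,1) a6@(1,1) a7@(1,1) a8@(1,1) | pheromone: 0 0 0 0 0 / 0 128 0 0 0 / 0 0 0 0 0 / 0 0 0 0 0

(1, 1)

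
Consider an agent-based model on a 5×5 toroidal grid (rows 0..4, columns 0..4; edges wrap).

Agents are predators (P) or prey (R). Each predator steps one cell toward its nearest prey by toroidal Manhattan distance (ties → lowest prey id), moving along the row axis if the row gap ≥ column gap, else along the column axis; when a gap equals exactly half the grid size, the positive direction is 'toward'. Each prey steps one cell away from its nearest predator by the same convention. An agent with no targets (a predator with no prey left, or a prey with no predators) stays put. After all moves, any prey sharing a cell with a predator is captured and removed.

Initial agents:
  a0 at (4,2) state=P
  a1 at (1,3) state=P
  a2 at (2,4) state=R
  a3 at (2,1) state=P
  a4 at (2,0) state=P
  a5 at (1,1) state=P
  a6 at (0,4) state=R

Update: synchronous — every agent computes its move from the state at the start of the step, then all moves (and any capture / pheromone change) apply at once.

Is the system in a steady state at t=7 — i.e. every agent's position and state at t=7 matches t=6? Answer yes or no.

no

t=1: a0@(4,3):P a1@(2,3):P a3@(2,0):P a4@(2,4):P a5@(1,0):P a6@(4,4):R
t=2: a0@(4,4):P a1@(3,3):P a3@(3,0):P a4@(3,4):P a5@(0,0):P a6@(4,0):R
t=3: a0@(4,0):P a1@(3,4):P a3@(4,0):P a4@(4,4):P a5@(4,0):P a6@(4,1):R
t=4: a0@(4,1):P a1@(3,0):P a3@(4,1):P a4@(4,0):P a5@(4,1):P a6@(4,2):R
t=5: a0@(4,2):P a1@(3,1):P a3@(4,2):P a4@(4,1):P a5@(4,2):P a6@(4,3):R
t=6: a0@(4,3):P a1@(3,2):P a3@(4,3):P a4@(4,2):P a5@(4,3):P a6@(4,4):R
t=7: a0@(4,4):P a1@(3,3):P a3@(4,4):P a4@(4,3):P a5@(4,4):P a6@(4,0):R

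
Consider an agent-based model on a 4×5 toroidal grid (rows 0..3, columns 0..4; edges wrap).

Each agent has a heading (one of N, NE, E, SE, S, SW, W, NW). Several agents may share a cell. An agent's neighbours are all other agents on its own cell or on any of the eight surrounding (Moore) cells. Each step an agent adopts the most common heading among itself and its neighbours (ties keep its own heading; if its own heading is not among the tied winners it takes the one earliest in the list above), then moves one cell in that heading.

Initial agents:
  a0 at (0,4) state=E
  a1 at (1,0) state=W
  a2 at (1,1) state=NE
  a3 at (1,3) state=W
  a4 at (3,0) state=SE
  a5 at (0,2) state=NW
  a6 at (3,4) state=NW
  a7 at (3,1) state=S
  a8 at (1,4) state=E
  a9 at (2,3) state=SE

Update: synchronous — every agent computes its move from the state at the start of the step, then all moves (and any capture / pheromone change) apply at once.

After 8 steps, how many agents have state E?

t=1: a0@(0,0):E a1@(1,1):E a2@(0,2):NE a3@(1,4):E a4@(0,1):SE a5@(3,1):NW a6@(0,0):SE a7@(0,1):S a8@(1,0):E a9@(3,4):SE
t=2: a0@(0,1):E a1@(1,2):E a2@(3,3):NE a3@(1,0):E a4@(0,2):E a5@(0,2):SE a6@(0,1):E a7@(0,2):E a8@(1,1):E a9@(0,0):SE
t=3: a0@(0,2):E a1@(1,3):E a2@(3,4):E a3@(1,1):E a4@(0,3):E a5@(0,3):E a6@(0,2):E a7@(0,3):E a8@(1,2):E a9@(0,1):E
t=4: a0@(0,3):E a1@(1,4):E a2@(3,0):E a3@(1,2):E a4@(0,4):E a5@(0,4):E a6@(0,3):E a7@(0,4):E a8@(1,3):E a9@(0,2):E
t=5: a0@(0,4):E a1@(1,0):E a2@(3,1):E a3@(1,3):E a4@(0,0):E a5@(0,0):E a6@(0,4):E a7@(0,0):E a8@(1,4):E a9@(0,3):E
t=6: a0@(0,0):E a1@(1,1):E a2@(3,2):E a3@(1,4):E a4@(0,1):E a5@(0,1):E a6@(0,0):E a7@(0,1):E a8@(1,0):E a9@(0,4):E
t=7: a0@(0,1):E a1@(1,2):E a2@(3,3):E a3@(1,0):E a4@(0,2):E a5@(0,2):E a6@(0,1):E a7@(0,2):E a8@(1,1):E a9@(0,0):E
t=8: a0@(0,2):E a1@(1,3):E a2@(3,4):E a3@(1,1):E a4@(0,3):E a5@(0,3):E a6@(0,2):E a7@(0,3):E a8@(1,2):E a9@(0,1):E

10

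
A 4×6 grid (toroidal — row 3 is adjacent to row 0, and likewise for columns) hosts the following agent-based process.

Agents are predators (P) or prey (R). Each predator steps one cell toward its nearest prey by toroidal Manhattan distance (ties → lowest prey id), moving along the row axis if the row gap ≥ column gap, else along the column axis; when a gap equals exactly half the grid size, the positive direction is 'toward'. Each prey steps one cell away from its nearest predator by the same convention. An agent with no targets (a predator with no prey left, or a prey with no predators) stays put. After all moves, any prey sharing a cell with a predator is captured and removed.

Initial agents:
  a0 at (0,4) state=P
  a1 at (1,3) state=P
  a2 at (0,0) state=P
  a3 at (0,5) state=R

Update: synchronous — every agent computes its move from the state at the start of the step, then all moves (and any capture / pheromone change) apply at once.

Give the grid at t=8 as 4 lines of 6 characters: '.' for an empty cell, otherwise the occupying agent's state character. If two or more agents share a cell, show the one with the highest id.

t=1: a0@(0,5):P a1@(1,4):P a2@(0,5):P a3@(0,0):R
t=2: a0@(0,0):P a1@(1,5):P a2@(0,0):P a3@(0,1):R
t=3: a0@(0,1):P a1@(1,0):P a2@(0,1):P a3@(0,2):R
t=4: a0@(0,2):P a1@(1,1):P a2@(0,2):P a3@(0,3):R
t=5: a0@(0,3):P a1@(1,2):P a2@(0,3):P a3@(0,4):R
t=6: a0@(0,4):P a1@(1,3):P a2@(0,4):P a3@(0,5):R
t=7: a0@(0,5):P a1@(1,4):P a2@(0,5):P a3@(0,0):R
t=8: a0@(0,0):P a1@(1,5):P a2@(0,0):P a3@(0,1):R

PR....
.....P
......
......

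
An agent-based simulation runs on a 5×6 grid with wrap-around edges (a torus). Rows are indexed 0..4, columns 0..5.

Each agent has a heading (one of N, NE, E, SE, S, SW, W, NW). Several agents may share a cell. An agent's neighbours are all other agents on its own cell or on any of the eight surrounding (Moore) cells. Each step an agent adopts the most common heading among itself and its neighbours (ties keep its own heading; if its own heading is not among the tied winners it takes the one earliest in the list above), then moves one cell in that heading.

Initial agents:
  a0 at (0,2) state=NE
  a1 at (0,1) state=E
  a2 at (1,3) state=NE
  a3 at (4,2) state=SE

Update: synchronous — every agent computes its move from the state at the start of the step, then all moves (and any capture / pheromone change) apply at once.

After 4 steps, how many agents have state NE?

3

t=1: a0@(4,3):NE a1@(0,2):E a2@(0,4):NE a3@(0,3):SE
t=2: a0@(3,4):NE a1@(0,3):E a2@(4,5):NE a3@(4,4):NE
t=3: a0@(2,5):NE a1@(0,4):E a2@(3,0):NE a3@(3,5):NE
t=4: a0@(1,0):NE a1@(0,5):E a2@(2,1):NE a3@(2,0):NE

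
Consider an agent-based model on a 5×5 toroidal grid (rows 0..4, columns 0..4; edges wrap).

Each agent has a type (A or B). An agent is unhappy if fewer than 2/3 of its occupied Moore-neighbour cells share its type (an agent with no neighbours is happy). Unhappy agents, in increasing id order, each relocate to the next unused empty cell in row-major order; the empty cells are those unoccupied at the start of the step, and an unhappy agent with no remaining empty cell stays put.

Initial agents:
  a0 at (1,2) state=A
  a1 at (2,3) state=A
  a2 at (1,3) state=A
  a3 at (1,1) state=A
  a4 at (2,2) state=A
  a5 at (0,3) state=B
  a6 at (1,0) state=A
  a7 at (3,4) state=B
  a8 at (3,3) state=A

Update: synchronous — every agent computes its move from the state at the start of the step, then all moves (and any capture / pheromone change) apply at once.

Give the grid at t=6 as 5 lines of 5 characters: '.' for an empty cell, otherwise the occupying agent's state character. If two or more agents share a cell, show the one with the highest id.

..ABA
.BAA.
..AA.
...A.
.....

t=1: a0@(1,2):A a1@(2,3):A a2@(1,3):A a3@(1,1):A a4@(2,2):A a5@(0,0):B a6@(1,0):A a7@(0,1):B a8@(3,3):A
t=2: a0@(1,2):A a1@(2,3):A a2@(1,3):A a3@(0,2):A a4@(2,2):A a5@(0,3):B a6@(0,4):A a7@(1,4):B a8@(3,3):A
t=3: a0@(1,2):A a1@(2,3):A a2@(1,3):A a3@(0,2):A a4@(2,2):A a5@(0,0):B a6@(0,1):A a7@(1,0):B a8@(3,3):A
t=4: a0@(1,2):A a1@(2,3):A a2@(1,3):A a3@(0,2):A a4@(2,2):A a5@(0,3):B a6@(0,4):A a7@(1,1):B a8@(3,3):A
t=5: a0@(1,2):A a1@(2,3):A a2@(1,3):A a3@(0,0):A a4@(2,2):A a5@(0,1):B a6@(1,0):A a7@(1,4):B a8@(3,3):A
t=6: a0@(1,2):A a1@(2,3):A a2@(1,3):A a3@(0,2):A a4@(2,2):A a5@(0,3):B a6@(0,4):A a7@(1,1):B a8@(3,3):A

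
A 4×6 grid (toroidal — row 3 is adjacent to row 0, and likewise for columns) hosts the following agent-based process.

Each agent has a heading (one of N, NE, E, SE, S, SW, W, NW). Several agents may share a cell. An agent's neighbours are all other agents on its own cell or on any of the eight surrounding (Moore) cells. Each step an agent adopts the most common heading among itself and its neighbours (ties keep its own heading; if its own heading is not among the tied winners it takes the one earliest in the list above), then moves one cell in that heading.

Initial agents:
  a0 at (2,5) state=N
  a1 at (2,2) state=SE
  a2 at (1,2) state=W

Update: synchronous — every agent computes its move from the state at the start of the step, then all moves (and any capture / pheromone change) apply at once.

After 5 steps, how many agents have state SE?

1

t=1: a0@(1,5):N a1@(3,3):SE a2@(1,1):W
t=2: a0@(0,5):N a1@(0,4):SE a2@(1,0):W
t=3: a0@(3,5):N a1@(1,5):SE a2@(1,5):W
t=4: a0@(2,5):N a1@(2,0):SE a2@(1,4):W
t=5: a0@(1,5):N a1@(3,1):SE a2@(1,3):W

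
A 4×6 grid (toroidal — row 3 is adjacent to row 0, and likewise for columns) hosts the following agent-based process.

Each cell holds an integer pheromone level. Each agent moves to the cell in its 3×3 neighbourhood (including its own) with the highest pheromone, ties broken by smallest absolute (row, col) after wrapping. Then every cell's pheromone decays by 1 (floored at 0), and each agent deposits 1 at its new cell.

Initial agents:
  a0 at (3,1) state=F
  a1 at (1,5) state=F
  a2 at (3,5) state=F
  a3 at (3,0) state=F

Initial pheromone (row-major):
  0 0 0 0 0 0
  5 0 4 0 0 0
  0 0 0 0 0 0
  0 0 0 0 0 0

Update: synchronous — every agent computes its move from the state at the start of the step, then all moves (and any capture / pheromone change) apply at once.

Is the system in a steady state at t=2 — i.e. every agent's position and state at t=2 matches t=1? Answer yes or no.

t=1: a0@(0,0) a1@(1,0) a2@(0,0) a3@(0,0) | pheromone: 3 0 0 0 0 0 / 5 0 3 0 0 0 / 0 0 0 0 0 0 / 0 0 0 0 0 0
t=2: a0@(1,0) a1@(1,0) a2@(1,0) a3@(1,0) | pheromone: 2 0 0 0 0 0 / 8 0 2 0 0 0 / 0 0 0 0 0 0 / 0 0 0 0 0 0

no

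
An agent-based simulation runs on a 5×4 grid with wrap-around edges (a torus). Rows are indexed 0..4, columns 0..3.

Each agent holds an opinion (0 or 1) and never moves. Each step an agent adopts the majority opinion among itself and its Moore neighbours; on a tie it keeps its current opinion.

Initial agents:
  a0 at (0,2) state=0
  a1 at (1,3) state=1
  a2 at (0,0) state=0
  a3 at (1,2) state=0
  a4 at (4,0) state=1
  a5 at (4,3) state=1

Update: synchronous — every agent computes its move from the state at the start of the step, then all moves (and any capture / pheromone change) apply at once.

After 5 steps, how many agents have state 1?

3

t=1: a0@(0,2):0 a1@(1,3):0 a2@(0,0):1 a3@(1,2):0 a4@(4,0):1 a5@(4,3):1
t=2: (unchanged — steady state)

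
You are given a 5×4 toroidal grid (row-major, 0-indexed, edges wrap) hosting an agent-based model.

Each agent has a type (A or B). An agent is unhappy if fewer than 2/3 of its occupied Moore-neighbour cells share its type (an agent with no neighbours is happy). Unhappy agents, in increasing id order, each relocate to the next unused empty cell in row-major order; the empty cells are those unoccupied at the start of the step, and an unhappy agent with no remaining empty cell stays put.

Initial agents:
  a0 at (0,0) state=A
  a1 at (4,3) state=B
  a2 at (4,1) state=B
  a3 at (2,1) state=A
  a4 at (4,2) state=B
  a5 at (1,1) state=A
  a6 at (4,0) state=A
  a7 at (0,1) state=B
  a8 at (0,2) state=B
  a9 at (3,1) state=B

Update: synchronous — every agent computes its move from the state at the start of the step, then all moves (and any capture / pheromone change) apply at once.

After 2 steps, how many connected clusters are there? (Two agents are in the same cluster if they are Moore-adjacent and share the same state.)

2

t=1: a0@(0,3):A a1@(1,0):B a2@(4,1):B a3@(1,2):A a4@(4,2):B a5@(1,3):A a6@(2,0):A a7@(2,2):B a8@(0,2):B a9@(2,3):B
t=2: a0@(0,0):A a1@(0,1):B a2@(4,1):B a3@(1,1):A a4@(4,2):B a5@(2,1):A a6@(3,0):A a7@(3,1):B a8@(3,2):B a9@(3,3):B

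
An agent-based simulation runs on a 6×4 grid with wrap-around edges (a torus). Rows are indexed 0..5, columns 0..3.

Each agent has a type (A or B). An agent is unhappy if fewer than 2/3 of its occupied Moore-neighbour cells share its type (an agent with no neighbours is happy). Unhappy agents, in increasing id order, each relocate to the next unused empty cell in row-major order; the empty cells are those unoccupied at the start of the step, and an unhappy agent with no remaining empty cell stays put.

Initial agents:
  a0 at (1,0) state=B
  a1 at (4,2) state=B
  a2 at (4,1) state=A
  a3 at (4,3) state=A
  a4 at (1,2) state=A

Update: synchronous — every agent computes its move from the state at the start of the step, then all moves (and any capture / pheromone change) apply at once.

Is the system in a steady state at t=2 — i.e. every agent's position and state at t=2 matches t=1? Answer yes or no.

no

t=1: a0@(1,0):B a1@(0,0):B a2@(0,1):A a3@(0,2):A a4@(1,2):A
t=2: a0@(0,3):B a1@(1,1):B a2@(1,3):A a3@(0,2):A a4@(1,2):A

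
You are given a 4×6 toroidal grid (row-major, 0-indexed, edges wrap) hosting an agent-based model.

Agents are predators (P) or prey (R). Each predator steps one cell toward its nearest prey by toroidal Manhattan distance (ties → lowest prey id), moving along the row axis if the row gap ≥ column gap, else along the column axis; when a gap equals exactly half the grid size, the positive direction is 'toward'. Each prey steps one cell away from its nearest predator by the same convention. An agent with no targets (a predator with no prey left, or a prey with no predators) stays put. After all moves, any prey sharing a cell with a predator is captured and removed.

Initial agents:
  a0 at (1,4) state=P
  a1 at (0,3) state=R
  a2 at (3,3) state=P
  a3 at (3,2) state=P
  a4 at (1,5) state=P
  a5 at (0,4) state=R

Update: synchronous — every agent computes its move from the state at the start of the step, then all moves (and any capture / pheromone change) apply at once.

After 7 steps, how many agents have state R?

2

t=1: a0@(0,4):P a1@(1,3):R a2@(0,3):P a3@(0,2):P a4@(0,5):P a5@(3,4):R
t=2: a0@(3,4):P a1@(2,3):R a2@(1,3):P a3@(1,2):P a4@(3,5):P a5@(2,4):R
t=3: a0@(2,4):P a1@(3,3):R a2@(2,3):P a3@(2,2):P a4@(2,5):P a5@(1,4):R
t=4: a0@(1,4):P a1@(0,3):R a2@(3,3):P a3@(3,2):P a4@(1,5):P a5@(0,4):R
t=5: a0@(0,4):P a1@(1,3):R a2@(0,3):P a3@(0,2):P a4@(0,5):P a5@(3,4):R
t=6: a0@(3,4):P a1@(2,3):R a2@(1,3):P a3@(1,2):P a4@(3,5):P a5@(2,4):R
t=7: a0@(2,4):P a1@(3,3):R a2@(2,3):P a3@(2,2):P a4@(2,5):P a5@(1,4):R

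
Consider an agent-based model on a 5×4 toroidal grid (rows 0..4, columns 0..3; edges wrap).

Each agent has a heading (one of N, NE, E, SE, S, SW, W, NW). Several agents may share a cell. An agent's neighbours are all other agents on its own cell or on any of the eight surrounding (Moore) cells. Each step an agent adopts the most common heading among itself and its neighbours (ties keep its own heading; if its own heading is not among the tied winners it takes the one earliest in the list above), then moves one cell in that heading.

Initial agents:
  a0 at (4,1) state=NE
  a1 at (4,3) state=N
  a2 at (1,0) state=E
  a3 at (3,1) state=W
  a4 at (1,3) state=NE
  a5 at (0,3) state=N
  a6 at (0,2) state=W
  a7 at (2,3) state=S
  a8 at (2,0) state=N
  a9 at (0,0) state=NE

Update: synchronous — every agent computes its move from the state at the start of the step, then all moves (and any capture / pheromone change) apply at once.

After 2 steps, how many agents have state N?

9

t=1: a0@(3,2):NE a1@(3,3):N a2@(0,0):N a3@(3,0):W a4@(0,0):NE a5@(4,3):N a6@(4,2):N a7@(3,3):S a8@(1,0):N a9@(4,1):NE
t=2: a0@(2,2):N a1@(2,3):N a2@(4,0):N a3@(2,0):N a4@(4,0):N a5@(3,3):N a6@(3,2):N a7@(2,3):N a8@(0,0):N a9@(3,2):NE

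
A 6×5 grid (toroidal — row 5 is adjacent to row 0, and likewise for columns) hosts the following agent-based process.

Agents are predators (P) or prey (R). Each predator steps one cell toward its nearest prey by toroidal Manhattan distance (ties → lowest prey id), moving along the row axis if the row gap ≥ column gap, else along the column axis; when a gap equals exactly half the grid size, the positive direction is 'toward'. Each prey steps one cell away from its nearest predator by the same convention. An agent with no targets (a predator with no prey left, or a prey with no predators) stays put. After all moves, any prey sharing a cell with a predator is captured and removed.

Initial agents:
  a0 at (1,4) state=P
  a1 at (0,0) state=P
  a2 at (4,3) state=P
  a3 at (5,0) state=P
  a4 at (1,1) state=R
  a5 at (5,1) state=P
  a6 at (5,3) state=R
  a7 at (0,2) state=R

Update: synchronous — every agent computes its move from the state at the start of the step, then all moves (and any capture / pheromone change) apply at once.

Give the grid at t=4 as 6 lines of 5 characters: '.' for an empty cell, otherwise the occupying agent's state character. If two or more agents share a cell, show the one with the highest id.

.....
.....
..PPP
...R.
.....
.....

t=1: a0@(1,0):P a1@(1,0):P a2@(5,3):P a3@(5,4):P a4@(1,2):R a5@(0,1):P a6@(0,3):R a7@(0,3):R
t=2: a0@(1,1):P a1@(1,1):P a2@(0,3):P a3@(0,4):P a4@(1,3):R a5@(1,1):P a6@(1,3):R a7@(1,3):R
t=3: a0@(1,2):P a1@(1,2):P a2@(1,3):P a3@(1,4):P a4@(2,3):R a5@(1,2):P a6@(2,3):R a7@(2,3):R
t=4: a0@(2,2):P a1@(2,2):P a2@(2,3):P a3@(2,4):P a4@(3,3):R a5@(2,2):P a6@(3,3):R a7@(3,3):R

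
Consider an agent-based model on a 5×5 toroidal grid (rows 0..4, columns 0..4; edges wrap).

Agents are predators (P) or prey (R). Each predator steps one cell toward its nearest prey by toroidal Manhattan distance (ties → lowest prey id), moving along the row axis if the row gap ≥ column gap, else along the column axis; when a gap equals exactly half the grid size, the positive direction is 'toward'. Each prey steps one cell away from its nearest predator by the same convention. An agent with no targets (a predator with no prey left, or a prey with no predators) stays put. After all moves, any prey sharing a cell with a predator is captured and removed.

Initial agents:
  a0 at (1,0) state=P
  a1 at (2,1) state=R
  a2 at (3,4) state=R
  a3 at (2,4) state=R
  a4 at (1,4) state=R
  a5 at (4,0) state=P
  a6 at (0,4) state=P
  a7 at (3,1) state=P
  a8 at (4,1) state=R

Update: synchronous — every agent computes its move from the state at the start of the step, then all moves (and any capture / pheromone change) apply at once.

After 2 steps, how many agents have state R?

5

t=1: a0@(1,4):P a1@(1,1):R a2@(2,4):R a3@(3,4):R a4@(1,3):R a5@(4,1):P a6@(1,4):P a7@(2,1):P a8@(4,2):R
t=2: a0@(2,4):P a1@(0,1):R a2@(3,4):R a3@(4,4):R a4@(1,2):R a5@(4,2):P a6@(2,4):P a7@(1,1):P a8@(4,3):R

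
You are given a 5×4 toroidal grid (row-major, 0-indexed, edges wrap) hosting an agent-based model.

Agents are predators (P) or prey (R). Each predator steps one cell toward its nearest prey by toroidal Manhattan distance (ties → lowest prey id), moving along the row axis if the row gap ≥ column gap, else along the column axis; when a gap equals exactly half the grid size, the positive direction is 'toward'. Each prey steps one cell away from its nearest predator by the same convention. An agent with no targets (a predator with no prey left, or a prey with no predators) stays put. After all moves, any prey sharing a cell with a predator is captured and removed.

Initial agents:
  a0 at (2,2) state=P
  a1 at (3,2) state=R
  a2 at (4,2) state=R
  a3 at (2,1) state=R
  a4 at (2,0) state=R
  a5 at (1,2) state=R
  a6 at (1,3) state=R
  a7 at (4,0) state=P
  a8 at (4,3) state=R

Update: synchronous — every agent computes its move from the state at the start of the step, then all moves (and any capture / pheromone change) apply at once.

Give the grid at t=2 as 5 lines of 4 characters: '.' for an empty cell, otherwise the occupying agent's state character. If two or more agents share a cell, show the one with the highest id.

t=1: a0@(3,2):P a1@(4,2):R a2@(0,2):R a3@(2,0):R a4@(2,3):R a5@(0,2):R a6@(0,3):R a7@(4,3):P a8@(4,2):R
t=2: a0@(4,2):P a1@(0,2):R a2@(1,2):R a3@(2,3):R a4@(1,3):R a5@(1,2):R a6@(1,3):R a7@(4,2):P a8@(0,2):R

..R.
..RR
...R
....
..P.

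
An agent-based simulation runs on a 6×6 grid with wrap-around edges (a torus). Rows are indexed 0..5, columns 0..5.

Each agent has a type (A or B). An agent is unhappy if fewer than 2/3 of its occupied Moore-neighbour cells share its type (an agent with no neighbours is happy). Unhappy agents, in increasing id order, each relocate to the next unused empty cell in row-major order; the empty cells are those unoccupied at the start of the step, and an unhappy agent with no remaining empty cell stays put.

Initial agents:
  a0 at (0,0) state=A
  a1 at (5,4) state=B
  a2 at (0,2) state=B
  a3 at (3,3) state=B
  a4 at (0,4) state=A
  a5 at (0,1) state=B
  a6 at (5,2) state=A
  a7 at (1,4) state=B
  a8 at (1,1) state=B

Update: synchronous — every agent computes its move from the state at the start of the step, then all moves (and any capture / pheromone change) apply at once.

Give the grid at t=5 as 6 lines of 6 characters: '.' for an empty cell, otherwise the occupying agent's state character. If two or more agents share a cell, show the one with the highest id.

t=1: a0@(0,3):A a1@(0,5):B a2@(0,2):B a3@(3,3):B a4@(1,0):A a5@(1,2):B a6@(1,3):A a7@(1,5):B a8@(1,1):B
t=2: a0@(0,0):A a1@(0,1):B a2@(0,4):B a3@(3,3):B a4@(1,4):A a5@(2,0):B a6@(2,1):A a7@(2,2):B a8@(1,1):B
t=3: a0@(0,2):A a1@(0,3):B a2@(0,5):B a3@(3,3):B a4@(1,0):A a5@(1,2):B a6@(1,3):A a7@(2,2):B a8@(1,5):B
t=4: a0@(0,0):A a1@(0,1):B a2@(0,4):B a3@(3,3):B a4@(1,1):A a5@(1,4):B a6@(2,0):A a7@(2,2):B a8@(2,1):B
t=5: a0@(0,2):A a1@(0,3):B a2@(0,4):B a3@(3,3):B a4@(0,5):A a5@(1,4):B a6@(1,0):A a7@(2,2):B a8@(1,2):B

..ABBA
A.B.B.
..B...
...B..
......
......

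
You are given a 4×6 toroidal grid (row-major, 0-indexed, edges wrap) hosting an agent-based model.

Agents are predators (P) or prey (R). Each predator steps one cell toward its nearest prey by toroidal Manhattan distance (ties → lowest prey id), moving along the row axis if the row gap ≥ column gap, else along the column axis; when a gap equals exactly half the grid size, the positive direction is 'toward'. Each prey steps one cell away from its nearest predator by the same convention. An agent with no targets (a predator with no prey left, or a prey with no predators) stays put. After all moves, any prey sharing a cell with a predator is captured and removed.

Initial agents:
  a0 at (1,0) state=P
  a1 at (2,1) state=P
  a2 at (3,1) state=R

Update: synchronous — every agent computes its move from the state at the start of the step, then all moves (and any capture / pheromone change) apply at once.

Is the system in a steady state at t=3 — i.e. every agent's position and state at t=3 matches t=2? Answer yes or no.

t=1: a0@(2,0):P a1@(3,1):P a2@(0,1):R
t=2: a0@(3,0):P a1@(0,1):P a2@(1,1):R
t=3: a0@(0,0):P a1@(1,1):P a2@(2,1):R

no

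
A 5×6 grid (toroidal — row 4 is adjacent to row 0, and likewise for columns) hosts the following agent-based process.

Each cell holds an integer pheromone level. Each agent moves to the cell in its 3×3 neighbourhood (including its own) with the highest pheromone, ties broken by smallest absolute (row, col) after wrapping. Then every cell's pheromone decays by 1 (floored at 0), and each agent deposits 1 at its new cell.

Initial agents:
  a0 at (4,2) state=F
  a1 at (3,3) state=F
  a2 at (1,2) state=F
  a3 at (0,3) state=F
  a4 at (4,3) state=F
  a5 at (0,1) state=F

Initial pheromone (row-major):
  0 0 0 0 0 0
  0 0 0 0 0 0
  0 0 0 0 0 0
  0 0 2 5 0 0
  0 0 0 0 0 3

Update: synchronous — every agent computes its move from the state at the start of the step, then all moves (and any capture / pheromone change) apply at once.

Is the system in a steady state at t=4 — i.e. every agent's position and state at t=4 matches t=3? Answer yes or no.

t=1: a0@(3,3) a1@(3,3) a2@(0,1) a3@(0,2) a4@(3,3) a5@(0,0) | pheromone: 1 1 1 0 0 0 / 0 0 0 0 0 0 / 0 0 0 0 0 0 / 0 0 1 7 0 0 / 0 0 0 0 0 2
t=2: a0@(3,3) a1@(3,3) a2@(0,0) a3@(0,1) a4@(3,3) a5@(4,5) | pheromone: 1 1 0 0 0 0 / 0 0 0 0 0 0 / 0 0 0 0 0 0 / 0 0 0 9 0 0 / 0 0 0 0 0 2
t=3: a0@(3,3) a1@(3,3) a2@(4,5) a3@(0,0) a4@(3,3) a5@(4,5) | pheromone: 1 0 0 0 0 0 / 0 0 0 0 0 0 / 0 0 0 0 0 0 / 0 0 0 11 0 0 / 0 0 0 0 0 3
t=4: a0@(3,3) a1@(3,3) a2@(4,5) a3@(4,5) a4@(3,3) a5@(4,5) | pheromone: 0 0 0 0 0 0 / 0 0 0 0 0 0 / 0 0 0 0 0 0 / 0 0 0 13 0 0 / 0 0 0 0 0 5

no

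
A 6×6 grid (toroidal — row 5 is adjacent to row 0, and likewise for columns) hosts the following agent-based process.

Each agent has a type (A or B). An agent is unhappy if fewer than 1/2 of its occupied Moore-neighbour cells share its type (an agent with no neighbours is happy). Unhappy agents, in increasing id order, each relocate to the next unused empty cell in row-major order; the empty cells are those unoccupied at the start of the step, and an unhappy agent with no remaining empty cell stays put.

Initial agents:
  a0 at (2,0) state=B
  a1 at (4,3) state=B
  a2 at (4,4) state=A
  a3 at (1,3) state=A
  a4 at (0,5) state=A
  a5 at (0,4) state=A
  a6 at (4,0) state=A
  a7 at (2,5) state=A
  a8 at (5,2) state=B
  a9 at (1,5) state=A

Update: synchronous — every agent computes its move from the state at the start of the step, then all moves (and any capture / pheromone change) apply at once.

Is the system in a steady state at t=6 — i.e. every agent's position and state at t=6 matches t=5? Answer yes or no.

t=1: a0@(0,0):B a1@(4,3):B a2@(0,1):A a3@(1,3):A a4@(0,5):A a5@(0,4):A a6@(4,0):A a7@(2,5):A a8@(5,2):B a9@(1,5):A
t=2: a0@(0,2):B a1@(4,3):B a2@(0,3):A a3@(1,3):A a4@(0,5):A a5@(0,4):A a6@(4,0):A a7@(2,5):A a8@(5,2):B a9@(1,5):A
t=3: a0@(0,0):B a1@(4,3):B a2@(0,3):A a3@(1,3):A a4@(0,5):A a5@(0,4):A a6@(4,0):A a7@(2,5):A a8@(5,2):B a9@(1,5):A
t=4: a0@(0,1):B a1@(4,3):B a2@(0,3):A a3@(1,3):A a4@(0,5):A a5@(0,4):A a6@(4,0):A a7@(2,5):A a8@(5,2):B a9@(1,5):A
t=5: (unchanged — steady state)

yes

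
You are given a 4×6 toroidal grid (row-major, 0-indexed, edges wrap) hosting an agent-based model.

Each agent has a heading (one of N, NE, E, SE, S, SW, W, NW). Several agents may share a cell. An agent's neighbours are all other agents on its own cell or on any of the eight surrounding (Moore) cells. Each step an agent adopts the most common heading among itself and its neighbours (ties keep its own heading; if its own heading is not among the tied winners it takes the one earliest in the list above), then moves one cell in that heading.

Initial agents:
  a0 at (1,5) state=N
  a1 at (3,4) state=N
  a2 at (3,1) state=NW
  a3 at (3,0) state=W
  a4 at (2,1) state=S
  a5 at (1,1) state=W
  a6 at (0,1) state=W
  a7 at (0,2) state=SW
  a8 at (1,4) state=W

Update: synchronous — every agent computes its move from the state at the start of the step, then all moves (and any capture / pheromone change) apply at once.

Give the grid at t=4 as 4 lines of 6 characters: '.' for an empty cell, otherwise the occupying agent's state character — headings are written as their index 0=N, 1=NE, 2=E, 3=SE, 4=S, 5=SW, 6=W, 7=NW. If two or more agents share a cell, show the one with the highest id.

..666.
6..6..
.6.6..
..66..

t=1: a0@(0,5):N a1@(2,4):N a2@(3,0):W a3@(3,5):W a4@(2,0):W a5@(1,0):W a6@(0,0):W a7@(0,1):W a8@(1,3):W
t=2: a0@(0,4):W a1@(2,3):W a2@(3,5):W a3@(3,4):W a4@(2,5):W a5@(1,5):W a6@(0,5):W a7@(0,0):W a8@(1,2):W
t=3: a0@(0,3):W a1@(2,2):W a2@(3,4):W a3@(3,3):W a4@(2,4):W a5@(1,4):W a6@(0,4):W a7@(0,5):W a8@(1,1):W
t=4: a0@(0,2):W a1@(2,1):W a2@(3,3):W a3@(3,2):W a4@(2,3):W a5@(1,3):W a6@(0,3):W a7@(0,4):W a8@(1,0):W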